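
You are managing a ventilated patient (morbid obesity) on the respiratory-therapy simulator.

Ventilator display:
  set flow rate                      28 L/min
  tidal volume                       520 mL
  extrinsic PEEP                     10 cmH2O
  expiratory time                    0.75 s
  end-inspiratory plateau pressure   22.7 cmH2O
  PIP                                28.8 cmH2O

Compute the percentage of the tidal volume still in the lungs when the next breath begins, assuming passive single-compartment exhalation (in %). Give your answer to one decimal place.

Flow: 28 L/min ÷ 60 = 0.4667 L/s.
R = (PIP − Pplat)/V̇ = (28.8 − 22.7) / 0.4667 = 6.1/0.4667 = 13.07 cmH2O·s/L.
C = Vt/(Pplat − PEEP) = 520.0 / (22.7 − 10) = 520.0/12.7 = 40.945 mL/cmH2O.
τ = R × C = 13.07 × 0.04095 L/cmH2O = 0.5352 s.
Fraction remaining at end-expiration = e^(−Te/τ) = e^(−0.75/0.5352) = 0.2463 → 24.63%.

24.6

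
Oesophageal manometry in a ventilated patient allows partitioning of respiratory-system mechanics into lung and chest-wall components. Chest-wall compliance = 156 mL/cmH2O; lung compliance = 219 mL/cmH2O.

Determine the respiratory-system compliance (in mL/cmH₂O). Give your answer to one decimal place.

Lung and chest wall are elastances in series: 1/Crs = 1/CL + 1/Ccw.
1/Crs = 1/219 + 1/156 = 0.01098.
Crs = 91.075 mL/cmH2O.

91.1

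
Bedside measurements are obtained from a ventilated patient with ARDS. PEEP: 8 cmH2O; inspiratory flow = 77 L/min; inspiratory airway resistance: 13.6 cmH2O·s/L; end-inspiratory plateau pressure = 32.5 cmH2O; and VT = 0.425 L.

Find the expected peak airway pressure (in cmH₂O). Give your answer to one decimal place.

Flow: 77 L/min ÷ 60 = 1.2833 L/s.
PIP = Pplat + Raw × flow = 32.5 + 13.6 × 1.2833 = 32.5 + 17.453 = 49.953 cmH2O.

50.0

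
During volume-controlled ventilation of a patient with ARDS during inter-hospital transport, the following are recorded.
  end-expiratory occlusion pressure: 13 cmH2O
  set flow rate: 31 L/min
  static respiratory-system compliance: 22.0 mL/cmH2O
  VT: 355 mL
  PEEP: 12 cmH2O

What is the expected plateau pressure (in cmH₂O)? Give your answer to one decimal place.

End-expiratory occlusion gives total PEEP = 13 cmH2O (intrinsic PEEP = 13 − 12 = 1). Use total PEEP for the elastic gradient.
Pplat = PEEPtotal + Vt / Cstat = 13 + 355 / 22.0 = 13 + 16.136 = 29.136 cmH2O.

29.1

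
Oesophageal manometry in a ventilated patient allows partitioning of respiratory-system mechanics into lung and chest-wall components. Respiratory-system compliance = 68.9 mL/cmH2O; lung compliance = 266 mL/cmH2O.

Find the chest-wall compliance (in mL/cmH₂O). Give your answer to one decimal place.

93.0

1/Ccw = 1/Crs − 1/CL.
1/Ccw = 1/68.9 − 1/266 = 0.01075.
Ccw = 93.023 mL/cmH2O.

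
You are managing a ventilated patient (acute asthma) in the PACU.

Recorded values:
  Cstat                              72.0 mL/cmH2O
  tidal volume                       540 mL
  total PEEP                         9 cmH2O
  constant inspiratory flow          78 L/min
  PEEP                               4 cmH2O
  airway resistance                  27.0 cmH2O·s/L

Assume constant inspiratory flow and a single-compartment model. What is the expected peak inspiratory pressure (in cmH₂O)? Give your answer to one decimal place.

Flow: 78 L/min ÷ 60 = 1.3 L/s.
Total PEEP = 9 cmH2O (set 4 + intrinsic 5); this is the baseline alveolar pressure.
Equation of motion (constant flow): PIP = Vt/C + R·V̇ + PEEP.
PIP = 540/72.0 + 27.0×1.3 + 9 = 7.5 + 35.1 + 9 = 51.6 cmH2O.

51.6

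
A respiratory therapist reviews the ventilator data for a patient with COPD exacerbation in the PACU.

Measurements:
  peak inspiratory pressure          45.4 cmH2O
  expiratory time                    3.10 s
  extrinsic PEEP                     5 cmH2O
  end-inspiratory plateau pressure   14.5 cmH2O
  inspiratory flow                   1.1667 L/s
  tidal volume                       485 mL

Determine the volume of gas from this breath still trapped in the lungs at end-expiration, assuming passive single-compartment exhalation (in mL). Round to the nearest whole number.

R = (PIP − Pplat)/V̇ = (45.4 − 14.5) / 1.1667 = 30.9/1.1667 = 26.485 cmH2O·s/L.
C = Vt/(Pplat − PEEP) = 485.0 / (14.5 − 5) = 485.0/9.5 = 51.053 mL/cmH2O.
τ = R × C = 26.485 × 0.05105 L/cmH2O = 1.352 s.
Fraction remaining = e^(−Te/τ) = e^(−3.10/1.352) = 0.101.
Trapped volume = 485.0 × 0.101 = 48.985 mL.

49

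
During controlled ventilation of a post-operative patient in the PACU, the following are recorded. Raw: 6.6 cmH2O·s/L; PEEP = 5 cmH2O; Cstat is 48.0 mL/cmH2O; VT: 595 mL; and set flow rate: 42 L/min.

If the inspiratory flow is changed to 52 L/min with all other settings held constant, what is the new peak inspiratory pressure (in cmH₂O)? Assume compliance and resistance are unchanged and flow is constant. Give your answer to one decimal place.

Flow: 42 L/min ÷ 60 = 0.7 L/s.
New flow: 52 L/min ÷ 60 = 0.8667 L/s.
PIP = Vt/C + R·V̇ + PEEP (constant-flow equation of motion).
Only the resistive term changes: ΔPIP = R × ΔV̇ = 6.6 × (0.8667 − 0.7) = 6.6 × 0.1667 = 1.1 cmH2O.
Original PIP = 595/48.0 + 6.6×0.7 + 5 = 22.016 cmH2O; new PIP = 22.016 + (1.1) = 23.116 cmH2O.

23.1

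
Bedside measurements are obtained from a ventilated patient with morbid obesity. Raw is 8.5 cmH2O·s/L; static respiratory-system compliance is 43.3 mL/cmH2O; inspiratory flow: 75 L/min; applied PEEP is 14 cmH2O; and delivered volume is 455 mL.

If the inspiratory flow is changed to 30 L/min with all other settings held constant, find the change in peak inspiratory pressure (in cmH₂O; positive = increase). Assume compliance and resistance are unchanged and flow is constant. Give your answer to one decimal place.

Flow: 75 L/min ÷ 60 = 1.25 L/s.
New flow: 30 L/min ÷ 60 = 0.5 L/s.
PIP = Vt/C + R·V̇ + PEEP (constant-flow equation of motion).
Only the resistive term changes: ΔPIP = R × ΔV̇ = 8.5 × (0.5 − 1.25) = 8.5 × -0.75 = -6.375 cmH2O.

-6.4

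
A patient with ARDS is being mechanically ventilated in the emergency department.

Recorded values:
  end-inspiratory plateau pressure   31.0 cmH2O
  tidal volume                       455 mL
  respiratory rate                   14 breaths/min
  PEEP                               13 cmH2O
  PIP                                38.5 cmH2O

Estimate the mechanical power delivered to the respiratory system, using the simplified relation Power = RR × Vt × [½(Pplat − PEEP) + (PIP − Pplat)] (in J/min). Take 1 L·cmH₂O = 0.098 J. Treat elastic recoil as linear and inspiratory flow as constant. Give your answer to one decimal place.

Per-breath work = Vt × [½(Pplat−PEEP) + (PIP−Pplat)] = 0.455 × [0.5×18.0 + 7.5] = 0.455 × 16.5 = 7.508 L·cmH2O.
Power = 14 × 7.508 = 105.11 L·cmH2O/min.
× 0.098 J/(L·cmH2O) → 10.301 J/min.

10.3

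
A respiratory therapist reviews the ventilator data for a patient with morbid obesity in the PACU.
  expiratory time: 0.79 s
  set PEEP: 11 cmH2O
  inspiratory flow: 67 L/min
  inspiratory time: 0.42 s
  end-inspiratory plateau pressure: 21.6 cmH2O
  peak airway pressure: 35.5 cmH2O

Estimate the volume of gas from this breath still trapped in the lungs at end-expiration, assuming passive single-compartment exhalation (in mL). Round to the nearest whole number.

Flow: 67 L/min ÷ 60 = 1.1167 L/s.
Vt = flow × Ti = 1.1167 L/s × 0.42 s × 1000 mL/L = 469.01 mL.
R = (PIP − Pplat)/V̇ = (35.5 − 21.6) / 1.1167 = 13.9/1.1167 = 12.447 cmH2O·s/L.
C = Vt/(Pplat − PEEP) = 469.01 / (21.6 − 11) = 469.01/10.6 = 44.246 mL/cmH2O.
τ = R × C = 12.447 × 0.04425 L/cmH2O = 0.5508 s.
Fraction remaining = e^(−Te/τ) = e^(−0.79/0.5508) = 0.2383.
Trapped volume = 469.01 × 0.2383 = 111.77 mL.

112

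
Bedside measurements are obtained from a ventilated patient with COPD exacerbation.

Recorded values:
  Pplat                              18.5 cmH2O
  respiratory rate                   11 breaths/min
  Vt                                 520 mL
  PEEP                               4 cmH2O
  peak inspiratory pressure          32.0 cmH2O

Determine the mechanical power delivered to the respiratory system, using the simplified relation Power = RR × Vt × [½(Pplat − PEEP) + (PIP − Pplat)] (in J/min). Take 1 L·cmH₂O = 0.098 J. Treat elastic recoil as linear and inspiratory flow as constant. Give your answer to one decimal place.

Per-breath work = Vt × [½(Pplat−PEEP) + (PIP−Pplat)] = 0.520 × [0.5×14.5 + 13.5] = 0.520 × 20.75 = 10.79 L·cmH2O.
Power = 11 × 10.79 = 118.69 L·cmH2O/min.
× 0.098 J/(L·cmH2O) → 11.632 J/min.

11.6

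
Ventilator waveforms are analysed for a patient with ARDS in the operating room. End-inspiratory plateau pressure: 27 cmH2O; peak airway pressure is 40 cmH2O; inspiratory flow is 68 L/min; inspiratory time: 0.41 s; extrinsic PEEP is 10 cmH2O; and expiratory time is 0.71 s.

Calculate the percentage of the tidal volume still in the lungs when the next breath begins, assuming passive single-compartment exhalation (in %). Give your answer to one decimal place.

10.4

Flow: 68 L/min ÷ 60 = 1.1333 L/s.
Vt = flow × Ti = 1.1333 L/s × 0.41 s × 1000 mL/L = 464.65 mL.
R = (PIP − Pplat)/V̇ = (40 − 27) / 1.1333 = 13.0/1.1333 = 11.471 cmH2O·s/L.
C = Vt/(Pplat − PEEP) = 464.65 / (27 − 10) = 464.65/17.0 = 27.332 mL/cmH2O.
τ = R × C = 11.471 × 0.02733 L/cmH2O = 0.3135 s.
Fraction remaining at end-expiration = e^(−Te/τ) = e^(−0.71/0.3135) = 0.1039 → 10.39%.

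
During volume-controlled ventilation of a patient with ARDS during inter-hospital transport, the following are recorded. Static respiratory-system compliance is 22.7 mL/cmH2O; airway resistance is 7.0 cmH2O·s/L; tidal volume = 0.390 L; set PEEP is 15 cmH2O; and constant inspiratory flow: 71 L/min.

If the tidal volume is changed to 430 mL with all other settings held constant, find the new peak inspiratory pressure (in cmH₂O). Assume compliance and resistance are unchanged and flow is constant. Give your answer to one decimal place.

42.2

Flow: 71 L/min ÷ 60 = 1.1833 L/s.
PIP = Vt/C + R·V̇ + PEEP (constant-flow equation of motion).
Only the elastic term changes: ΔPIP = ΔVt / C = (430 − 390) / 22.7 = 1.762 cmH2O.
Original PIP = 390/22.7 + 7.0×1.1833 + 15 = 40.464 cmH2O; new PIP = 40.464 + (1.762) = 42.226 cmH2O.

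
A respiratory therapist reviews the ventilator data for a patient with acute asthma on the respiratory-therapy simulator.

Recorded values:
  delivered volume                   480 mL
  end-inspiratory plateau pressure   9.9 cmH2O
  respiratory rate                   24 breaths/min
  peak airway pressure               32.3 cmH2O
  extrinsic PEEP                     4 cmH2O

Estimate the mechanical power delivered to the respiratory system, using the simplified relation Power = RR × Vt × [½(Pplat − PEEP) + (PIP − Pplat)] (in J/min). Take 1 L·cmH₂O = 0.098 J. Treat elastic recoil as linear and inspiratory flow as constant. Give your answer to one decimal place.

Per-breath work = Vt × [½(Pplat−PEEP) + (PIP−Pplat)] = 0.480 × [0.5×5.9 + 22.4] = 0.480 × 25.35 = 12.168 L·cmH2O.
Power = 24 × 12.168 = 292.03 L·cmH2O/min.
× 0.098 J/(L·cmH2O) → 28.619 J/min.

28.6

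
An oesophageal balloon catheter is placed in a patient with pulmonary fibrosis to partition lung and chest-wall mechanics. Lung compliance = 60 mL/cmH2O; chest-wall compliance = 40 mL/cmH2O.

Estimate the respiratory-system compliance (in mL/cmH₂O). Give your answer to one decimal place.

Lung and chest wall are elastances in series: 1/Crs = 1/CL + 1/Ccw.
1/Crs = 1/60 + 1/40 = 0.04167.
Crs = 23.998 mL/cmH2O.

24.0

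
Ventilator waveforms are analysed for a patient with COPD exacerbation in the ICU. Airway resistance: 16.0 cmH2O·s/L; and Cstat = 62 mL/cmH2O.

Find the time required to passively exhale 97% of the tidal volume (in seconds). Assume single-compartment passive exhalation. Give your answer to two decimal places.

3.48

τ = R × C = 16.0 × 62 mL/cmH2O = 16.0 × 0.062 L/cmH2O = 0.992 s.
Exhaled fraction f = 1 − e^(−t/τ) → t = −τ·ln(1 − f) = −0.992·ln(0.03) = 3.479 s.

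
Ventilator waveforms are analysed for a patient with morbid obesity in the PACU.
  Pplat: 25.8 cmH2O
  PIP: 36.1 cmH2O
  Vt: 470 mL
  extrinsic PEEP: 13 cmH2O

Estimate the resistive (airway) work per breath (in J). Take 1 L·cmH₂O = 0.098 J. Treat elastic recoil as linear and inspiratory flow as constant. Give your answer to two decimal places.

With constant inspiratory flow the resistive pressure is constant at PIP − Pplat = 36.1 − 25.8 = 10.3 cmH2O, so resistive work = 10.3 × 0.470 = 4.841 L·cmH2O.
× 0.098 J/(L·cmH2O) → 0.4744 J.

0.47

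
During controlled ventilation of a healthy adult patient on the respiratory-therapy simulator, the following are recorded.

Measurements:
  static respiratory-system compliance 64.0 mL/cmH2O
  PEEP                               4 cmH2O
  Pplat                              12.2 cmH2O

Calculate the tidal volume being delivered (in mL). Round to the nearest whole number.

Vt = Cstat × (Pplat − PEEP) = 64.0 × (12.2 − 4) = 64.0 × 8.2 = 524.8 mL.

525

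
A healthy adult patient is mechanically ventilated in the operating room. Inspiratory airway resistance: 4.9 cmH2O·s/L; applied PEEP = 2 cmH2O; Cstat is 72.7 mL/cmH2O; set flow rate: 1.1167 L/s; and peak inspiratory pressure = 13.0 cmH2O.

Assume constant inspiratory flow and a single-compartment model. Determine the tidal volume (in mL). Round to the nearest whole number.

Equation of motion (constant flow): PIP = Vt/C + R·V̇ + PEEP.
Vt/C = PIP − R·V̇ − PEEP = 13.0 − 5.472 − 2 = 5.528 cmH2O.
Vt = C × 5.528 = 72.7 × 5.528 = 401.89 mL.

402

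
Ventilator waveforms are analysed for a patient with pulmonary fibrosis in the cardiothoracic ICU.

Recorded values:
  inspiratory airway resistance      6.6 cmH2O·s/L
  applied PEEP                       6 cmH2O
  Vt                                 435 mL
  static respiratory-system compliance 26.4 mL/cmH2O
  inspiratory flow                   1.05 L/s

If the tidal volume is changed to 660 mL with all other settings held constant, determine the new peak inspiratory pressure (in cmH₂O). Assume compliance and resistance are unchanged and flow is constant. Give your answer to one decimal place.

37.9

PIP = Vt/C + R·V̇ + PEEP (constant-flow equation of motion).
Only the elastic term changes: ΔPIP = ΔVt / C = (660 − 435) / 26.4 = 8.523 cmH2O.
Original PIP = 435/26.4 + 6.6×1.05 + 6 = 29.407 cmH2O; new PIP = 29.407 + (8.523) = 37.93 cmH2O.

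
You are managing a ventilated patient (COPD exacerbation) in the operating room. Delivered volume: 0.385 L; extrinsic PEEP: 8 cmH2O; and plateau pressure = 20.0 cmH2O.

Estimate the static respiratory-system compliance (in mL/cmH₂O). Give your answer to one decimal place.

Cstat = Vt / (Pplat − PEEP) = 385 / (20.0 − 8) = 385 / 12.0 = 32.083 mL/cmH2O.

32.1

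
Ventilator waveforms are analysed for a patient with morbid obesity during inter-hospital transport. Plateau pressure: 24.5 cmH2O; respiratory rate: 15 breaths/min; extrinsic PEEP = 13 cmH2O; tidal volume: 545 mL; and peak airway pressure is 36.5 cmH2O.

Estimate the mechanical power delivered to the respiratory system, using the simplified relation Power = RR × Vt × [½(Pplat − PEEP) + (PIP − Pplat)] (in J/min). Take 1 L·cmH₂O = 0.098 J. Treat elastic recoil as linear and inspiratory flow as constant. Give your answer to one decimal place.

Per-breath work = Vt × [½(Pplat−PEEP) + (PIP−Pplat)] = 0.545 × [0.5×11.5 + 12.0] = 0.545 × 17.75 = 9.674 L·cmH2O.
Power = 15 × 9.674 = 145.11 L·cmH2O/min.
× 0.098 J/(L·cmH2O) → 14.221 J/min.

14.2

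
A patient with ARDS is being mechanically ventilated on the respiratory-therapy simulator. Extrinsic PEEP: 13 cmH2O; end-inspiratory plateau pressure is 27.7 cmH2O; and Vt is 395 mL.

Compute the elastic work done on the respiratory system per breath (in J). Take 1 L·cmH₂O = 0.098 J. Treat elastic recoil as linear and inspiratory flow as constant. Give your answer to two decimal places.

0.28

Elastic work ≈ ½ × (Pplat − PEEP) × Vt = 0.5 × (27.7 − 13) × 0.395 L = 0.5 × 14.7 × 0.395 = 2.903 L·cmH2O.
× 0.098 J/(L·cmH2O) → 0.2845 J.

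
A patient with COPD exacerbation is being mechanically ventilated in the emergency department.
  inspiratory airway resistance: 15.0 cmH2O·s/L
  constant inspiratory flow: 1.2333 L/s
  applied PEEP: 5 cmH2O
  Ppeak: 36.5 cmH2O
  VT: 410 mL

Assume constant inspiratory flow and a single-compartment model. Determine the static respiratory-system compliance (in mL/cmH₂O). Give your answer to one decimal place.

31.5

Equation of motion (constant flow): PIP = Vt/C + R·V̇ + PEEP.
Vt/C = PIP − R·V̇ − PEEP = 36.5 − 15.0×1.2333 − 5 = 36.5 − 18.5 − 5 = 13.0 cmH2O.
C = Vt / 13.0 = 410 / 13.0 = 31.538 mL/cmH2O.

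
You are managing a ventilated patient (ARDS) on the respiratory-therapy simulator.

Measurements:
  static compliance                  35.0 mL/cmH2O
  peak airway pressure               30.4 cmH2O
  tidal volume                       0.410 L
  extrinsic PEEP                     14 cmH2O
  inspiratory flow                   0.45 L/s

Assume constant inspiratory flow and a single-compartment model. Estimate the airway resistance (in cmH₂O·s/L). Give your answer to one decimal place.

Equation of motion (constant flow): PIP = Vt/C + R·V̇ + PEEP.
R·V̇ = PIP − Vt/C − PEEP = 30.4 − 410/35.0 − 14 = 30.4 − 11.714 − 14 = 4.686 cmH2O.
R = 4.686 / 0.45 = 10.413 cmH2O·s/L.

10.4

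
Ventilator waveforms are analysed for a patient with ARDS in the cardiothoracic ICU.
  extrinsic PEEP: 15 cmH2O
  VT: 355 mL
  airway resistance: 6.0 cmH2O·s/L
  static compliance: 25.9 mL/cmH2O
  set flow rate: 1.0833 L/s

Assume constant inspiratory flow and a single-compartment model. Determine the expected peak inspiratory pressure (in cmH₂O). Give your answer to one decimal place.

35.2

Equation of motion (constant flow): PIP = Vt/C + R·V̇ + PEEP.
PIP = 355/25.9 + 6.0×1.0833 + 15 = 13.707 + 6.5 + 15 = 35.207 cmH2O.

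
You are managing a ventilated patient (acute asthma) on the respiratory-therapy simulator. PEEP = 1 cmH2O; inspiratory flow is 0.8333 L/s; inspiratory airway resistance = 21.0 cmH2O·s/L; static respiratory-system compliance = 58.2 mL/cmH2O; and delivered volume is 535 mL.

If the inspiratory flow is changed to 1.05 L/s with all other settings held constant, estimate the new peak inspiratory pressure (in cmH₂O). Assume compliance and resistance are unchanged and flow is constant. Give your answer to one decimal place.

PIP = Vt/C + R·V̇ + PEEP (constant-flow equation of motion).
Only the resistive term changes: ΔPIP = R × ΔV̇ = 21.0 × (1.05 − 0.8333) = 21.0 × 0.2167 = 4.551 cmH2O.
Original PIP = 535/58.2 + 21.0×0.8333 + 1 = 27.692 cmH2O; new PIP = 27.692 + (4.551) = 32.243 cmH2O.

32.2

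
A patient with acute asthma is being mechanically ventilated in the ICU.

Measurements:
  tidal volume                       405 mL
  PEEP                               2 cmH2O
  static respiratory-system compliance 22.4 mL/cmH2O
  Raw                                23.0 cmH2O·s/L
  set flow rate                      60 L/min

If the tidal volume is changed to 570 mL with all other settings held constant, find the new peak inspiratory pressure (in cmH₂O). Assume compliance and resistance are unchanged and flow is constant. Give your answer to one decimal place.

Flow: 60 L/min ÷ 60 = 1 L/s.
PIP = Vt/C + R·V̇ + PEEP (constant-flow equation of motion).
Only the elastic term changes: ΔPIP = ΔVt / C = (570 − 405) / 22.4 = 7.366 cmH2O.
Original PIP = 405/22.4 + 23.0×1 + 2 = 43.08 cmH2O; new PIP = 43.08 + (7.366) = 50.446 cmH2O.

50.4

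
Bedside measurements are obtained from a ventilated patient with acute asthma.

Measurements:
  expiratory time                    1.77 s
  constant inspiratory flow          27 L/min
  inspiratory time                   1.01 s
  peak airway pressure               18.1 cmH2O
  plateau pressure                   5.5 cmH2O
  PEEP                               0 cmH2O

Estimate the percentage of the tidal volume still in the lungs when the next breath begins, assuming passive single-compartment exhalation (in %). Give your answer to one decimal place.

46.5

Flow: 27 L/min ÷ 60 = 0.45 L/s.
Vt = flow × Ti = 0.45 L/s × 1.01 s × 1000 mL/L = 454.5 mL.
R = (PIP − Pplat)/V̇ = (18.1 − 5.5) / 0.45 = 12.6/0.45 = 28.0 cmH2O·s/L.
C = Vt/(Pplat − PEEP) = 454.5 / (5.5 − 0) = 454.5/5.5 = 82.636 mL/cmH2O.
τ = R × C = 28.0 × 0.08264 L/cmH2O = 2.314 s.
Fraction remaining at end-expiration = e^(−Te/τ) = e^(−1.77/2.314) = 0.4654 → 46.54%.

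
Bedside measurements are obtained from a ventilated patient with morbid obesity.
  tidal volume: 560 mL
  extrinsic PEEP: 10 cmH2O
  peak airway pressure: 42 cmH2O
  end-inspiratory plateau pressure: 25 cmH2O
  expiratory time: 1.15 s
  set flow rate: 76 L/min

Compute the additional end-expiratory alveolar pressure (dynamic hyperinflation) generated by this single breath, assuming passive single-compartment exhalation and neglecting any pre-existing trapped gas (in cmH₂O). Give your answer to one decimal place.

1.5

Flow: 76 L/min ÷ 60 = 1.2667 L/s.
R = (PIP − Pplat)/V̇ = (42 − 25) / 1.2667 = 17.0/1.2667 = 13.421 cmH2O·s/L.
C = Vt/(Pplat − PEEP) = 560.0 / (25 − 10) = 560.0/15.0 = 37.333 mL/cmH2O.
τ = R × C = 13.421 × 0.03733 L/cmH2O = 0.501 s.
Fraction remaining = e^(−Te/τ) = e^(−1.15/0.501) = 0.1007; trapped volume = 560.0 × 0.1007 = 56.392 mL.
Additional alveolar pressure from trapping ≈ V_trapped / C = 56.392 / 37.333 = 1.511 cmH2O.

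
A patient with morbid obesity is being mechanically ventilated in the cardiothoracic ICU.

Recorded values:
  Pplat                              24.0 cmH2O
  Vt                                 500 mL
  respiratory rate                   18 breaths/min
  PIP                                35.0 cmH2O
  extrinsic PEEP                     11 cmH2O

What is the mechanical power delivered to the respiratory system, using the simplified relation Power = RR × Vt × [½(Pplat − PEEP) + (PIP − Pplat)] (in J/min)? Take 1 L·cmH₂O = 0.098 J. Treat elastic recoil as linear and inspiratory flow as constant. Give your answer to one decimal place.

Per-breath work = Vt × [½(Pplat−PEEP) + (PIP−Pplat)] = 0.500 × [0.5×13.0 + 11.0] = 0.500 × 17.5 = 8.75 L·cmH2O.
Power = 18 × 8.75 = 157.5 L·cmH2O/min.
× 0.098 J/(L·cmH2O) → 15.435 J/min.

15.4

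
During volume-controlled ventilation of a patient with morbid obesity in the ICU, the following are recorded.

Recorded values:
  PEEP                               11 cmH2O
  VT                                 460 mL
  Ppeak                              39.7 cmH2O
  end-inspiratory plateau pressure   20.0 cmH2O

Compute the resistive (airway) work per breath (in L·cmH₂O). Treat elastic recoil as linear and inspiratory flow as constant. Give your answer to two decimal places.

9.06

With constant inspiratory flow the resistive pressure is constant at PIP − Pplat = 39.7 − 20.0 = 19.7 cmH2O, so resistive work = 19.7 × 0.460 = 9.062 L·cmH2O.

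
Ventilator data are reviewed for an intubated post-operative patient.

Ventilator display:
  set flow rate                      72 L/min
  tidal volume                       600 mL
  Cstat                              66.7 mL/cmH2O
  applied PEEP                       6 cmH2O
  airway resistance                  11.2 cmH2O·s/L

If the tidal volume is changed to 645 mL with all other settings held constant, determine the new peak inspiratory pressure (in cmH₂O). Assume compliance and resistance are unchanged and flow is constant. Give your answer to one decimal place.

Flow: 72 L/min ÷ 60 = 1.2 L/s.
PIP = Vt/C + R·V̇ + PEEP (constant-flow equation of motion).
Only the elastic term changes: ΔPIP = ΔVt / C = (645 − 600) / 66.7 = 0.6747 cmH2O.
Original PIP = 600/66.7 + 11.2×1.2 + 6 = 28.436 cmH2O; new PIP = 28.436 + (0.6747) = 29.111 cmH2O.

29.1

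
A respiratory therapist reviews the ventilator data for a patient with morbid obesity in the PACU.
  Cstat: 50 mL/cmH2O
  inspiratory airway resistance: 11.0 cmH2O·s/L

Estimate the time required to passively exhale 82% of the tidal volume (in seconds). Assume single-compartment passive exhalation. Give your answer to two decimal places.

0.94

τ = R × C = 11.0 × 50 mL/cmH2O = 11.0 × 0.050 L/cmH2O = 0.55 s.
Exhaled fraction f = 1 − e^(−t/τ) → t = −τ·ln(1 − f) = −0.55·ln(0.18) = 0.9431 s.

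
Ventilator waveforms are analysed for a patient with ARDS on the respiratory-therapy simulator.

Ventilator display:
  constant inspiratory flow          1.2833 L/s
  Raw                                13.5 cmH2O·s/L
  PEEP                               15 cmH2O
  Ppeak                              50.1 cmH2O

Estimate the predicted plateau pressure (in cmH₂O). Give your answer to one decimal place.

32.8

Pplat = PIP − Raw × flow = 50.1 − 13.5 × 1.2833 = 50.1 − 17.325 = 32.775 cmH2O.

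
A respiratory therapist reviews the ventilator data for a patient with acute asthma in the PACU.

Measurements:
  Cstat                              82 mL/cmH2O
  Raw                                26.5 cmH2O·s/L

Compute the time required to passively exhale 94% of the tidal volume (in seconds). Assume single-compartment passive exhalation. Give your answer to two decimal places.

6.11

τ = R × C = 26.5 × 82 mL/cmH2O = 26.5 × 0.082 L/cmH2O = 2.173 s.
Exhaled fraction f = 1 − e^(−t/τ) → t = −τ·ln(1 − f) = −2.173·ln(0.06) = 6.114 s.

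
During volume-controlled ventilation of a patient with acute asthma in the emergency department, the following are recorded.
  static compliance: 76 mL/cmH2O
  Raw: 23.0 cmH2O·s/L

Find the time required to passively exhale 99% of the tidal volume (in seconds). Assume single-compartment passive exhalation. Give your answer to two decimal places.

8.05

τ = R × C = 23.0 × 76 mL/cmH2O = 23.0 × 0.076 L/cmH2O = 1.748 s.
Exhaled fraction f = 1 − e^(−t/τ) → t = −τ·ln(1 − f) = −1.748·ln(0.01) = 8.05 s.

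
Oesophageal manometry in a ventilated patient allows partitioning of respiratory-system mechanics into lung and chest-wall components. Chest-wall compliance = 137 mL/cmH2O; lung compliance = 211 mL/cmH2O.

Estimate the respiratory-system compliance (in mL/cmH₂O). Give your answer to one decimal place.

83.1

Lung and chest wall are elastances in series: 1/Crs = 1/CL + 1/Ccw.
1/Crs = 1/211 + 1/137 = 0.01204.
Crs = 83.056 mL/cmH2O.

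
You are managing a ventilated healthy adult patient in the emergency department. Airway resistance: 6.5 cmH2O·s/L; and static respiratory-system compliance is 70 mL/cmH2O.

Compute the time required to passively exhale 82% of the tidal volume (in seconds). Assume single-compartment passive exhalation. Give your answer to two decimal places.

0.78

τ = R × C = 6.5 × 70 mL/cmH2O = 6.5 × 0.070 L/cmH2O = 0.455 s.
Exhaled fraction f = 1 − e^(−t/τ) → t = −τ·ln(1 − f) = −0.455·ln(0.18) = 0.7802 s.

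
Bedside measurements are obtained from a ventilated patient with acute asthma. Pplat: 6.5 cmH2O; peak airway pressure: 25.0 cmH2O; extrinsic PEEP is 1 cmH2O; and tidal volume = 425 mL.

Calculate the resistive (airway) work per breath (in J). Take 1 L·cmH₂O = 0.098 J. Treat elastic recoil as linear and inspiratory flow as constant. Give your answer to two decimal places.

With constant inspiratory flow the resistive pressure is constant at PIP − Pplat = 25.0 − 6.5 = 18.5 cmH2O, so resistive work = 18.5 × 0.425 = 7.863 L·cmH2O.
× 0.098 J/(L·cmH2O) → 0.7706 J.

0.77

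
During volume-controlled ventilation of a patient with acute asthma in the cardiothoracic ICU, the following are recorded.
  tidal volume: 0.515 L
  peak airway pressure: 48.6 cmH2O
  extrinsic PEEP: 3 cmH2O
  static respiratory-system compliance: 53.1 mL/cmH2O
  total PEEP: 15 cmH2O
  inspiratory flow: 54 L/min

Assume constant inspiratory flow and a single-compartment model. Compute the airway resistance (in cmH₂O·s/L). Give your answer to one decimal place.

Flow: 54 L/min ÷ 60 = 0.9 L/s.
Total PEEP = 15 cmH2O (set 3 + intrinsic 12); this is the baseline alveolar pressure.
Equation of motion (constant flow): PIP = Vt/C + R·V̇ + PEEP.
R·V̇ = PIP − Vt/C − PEEP = 48.6 − 515/53.1 − 15 = 48.6 − 9.699 − 15 = 23.901 cmH2O.
R = 23.901 / 0.9 = 26.557 cmH2O·s/L.

26.6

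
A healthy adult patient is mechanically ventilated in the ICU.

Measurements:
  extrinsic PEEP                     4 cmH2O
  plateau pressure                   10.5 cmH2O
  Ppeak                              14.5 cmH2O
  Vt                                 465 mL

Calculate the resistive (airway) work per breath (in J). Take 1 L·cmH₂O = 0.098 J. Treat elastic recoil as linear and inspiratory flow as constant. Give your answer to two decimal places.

0.18

With constant inspiratory flow the resistive pressure is constant at PIP − Pplat = 14.5 − 10.5 = 4.0 cmH2O, so resistive work = 4.0 × 0.465 = 1.86 L·cmH2O.
× 0.098 J/(L·cmH2O) → 0.1823 J.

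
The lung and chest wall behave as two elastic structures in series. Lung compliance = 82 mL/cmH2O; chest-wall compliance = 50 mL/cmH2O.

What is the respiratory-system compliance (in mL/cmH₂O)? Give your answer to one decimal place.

31.1

Lung and chest wall are elastances in series: 1/Crs = 1/CL + 1/Ccw.
1/Crs = 1/82 + 1/50 = 0.0322.
Crs = 31.056 mL/cmH2O.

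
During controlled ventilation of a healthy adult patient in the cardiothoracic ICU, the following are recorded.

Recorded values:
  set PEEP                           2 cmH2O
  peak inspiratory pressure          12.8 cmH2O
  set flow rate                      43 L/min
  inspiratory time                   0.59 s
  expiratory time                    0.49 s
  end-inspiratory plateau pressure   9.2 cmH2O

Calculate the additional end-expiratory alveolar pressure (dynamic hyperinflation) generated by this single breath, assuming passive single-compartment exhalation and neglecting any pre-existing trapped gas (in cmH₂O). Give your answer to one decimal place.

1.4

Flow: 43 L/min ÷ 60 = 0.7167 L/s.
Vt = flow × Ti = 0.7167 L/s × 0.59 s × 1000 mL/L = 422.85 mL.
R = (PIP − Pplat)/V̇ = (12.8 − 9.2) / 0.7167 = 3.6/0.7167 = 5.023 cmH2O·s/L.
C = Vt/(Pplat − PEEP) = 422.85 / (9.2 − 2) = 422.85/7.2 = 58.729 mL/cmH2O.
τ = R × C = 5.023 × 0.05873 L/cmH2O = 0.295 s.
Fraction remaining = e^(−Te/τ) = e^(−0.49/0.295) = 0.1899; trapped volume = 422.85 × 0.1899 = 80.299 mL.
Additional alveolar pressure from trapping ≈ V_trapped / C = 80.299 / 58.729 = 1.367 cmH2O.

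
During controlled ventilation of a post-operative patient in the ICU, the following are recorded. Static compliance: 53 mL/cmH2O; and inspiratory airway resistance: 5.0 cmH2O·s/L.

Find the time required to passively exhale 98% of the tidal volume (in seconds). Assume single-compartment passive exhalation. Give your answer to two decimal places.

τ = R × C = 5.0 × 53 mL/cmH2O = 5.0 × 0.053 L/cmH2O = 0.265 s.
Exhaled fraction f = 1 − e^(−t/τ) → t = −τ·ln(1 − f) = −0.265·ln(0.02) = 1.037 s.

1.04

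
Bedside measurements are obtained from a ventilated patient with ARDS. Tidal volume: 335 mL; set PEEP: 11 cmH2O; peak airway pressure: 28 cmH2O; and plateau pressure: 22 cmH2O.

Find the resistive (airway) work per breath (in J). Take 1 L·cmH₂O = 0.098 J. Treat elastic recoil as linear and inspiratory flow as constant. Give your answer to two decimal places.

With constant inspiratory flow the resistive pressure is constant at PIP − Pplat = 28 − 22 = 6.0 cmH2O, so resistive work = 6.0 × 0.335 = 2.01 L·cmH2O.
× 0.098 J/(L·cmH2O) → 0.197 J.

0.20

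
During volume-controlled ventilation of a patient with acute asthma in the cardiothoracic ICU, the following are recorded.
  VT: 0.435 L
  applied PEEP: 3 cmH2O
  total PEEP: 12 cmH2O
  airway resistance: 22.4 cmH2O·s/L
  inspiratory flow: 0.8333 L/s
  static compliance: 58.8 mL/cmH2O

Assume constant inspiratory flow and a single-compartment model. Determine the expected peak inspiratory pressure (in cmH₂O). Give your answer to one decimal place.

38.1

Total PEEP = 12 cmH2O (set 3 + intrinsic 9); this is the baseline alveolar pressure.
Equation of motion (constant flow): PIP = Vt/C + R·V̇ + PEEP.
PIP = 435/58.8 + 22.4×0.8333 + 12 = 7.398 + 18.666 + 12 = 38.064 cmH2O.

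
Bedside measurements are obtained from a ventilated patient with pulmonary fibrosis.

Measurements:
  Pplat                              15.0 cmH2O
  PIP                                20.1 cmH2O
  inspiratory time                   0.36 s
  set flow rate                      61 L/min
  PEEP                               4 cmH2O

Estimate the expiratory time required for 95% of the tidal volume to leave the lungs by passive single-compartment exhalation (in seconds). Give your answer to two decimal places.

Flow: 61 L/min ÷ 60 = 1.0167 L/s.
Vt = flow × Ti = 1.0167 L/s × 0.36 s × 1000 mL/L = 366.01 mL.
R = (PIP − Pplat)/V̇ = (20.1 − 15.0) / 1.0167 = 5.1/1.0167 = 5.016 cmH2O·s/L.
C = Vt/(Pplat − PEEP) = 366.01 / (15.0 − 4) = 366.01/11.0 = 33.274 mL/cmH2O.
τ = R × C = 5.016 × 0.03327 L/cmH2O = 0.1669 s.
t = −τ·ln(1 − 0.95) = −0.1669·ln(0.05) = 0.5 s.

0.50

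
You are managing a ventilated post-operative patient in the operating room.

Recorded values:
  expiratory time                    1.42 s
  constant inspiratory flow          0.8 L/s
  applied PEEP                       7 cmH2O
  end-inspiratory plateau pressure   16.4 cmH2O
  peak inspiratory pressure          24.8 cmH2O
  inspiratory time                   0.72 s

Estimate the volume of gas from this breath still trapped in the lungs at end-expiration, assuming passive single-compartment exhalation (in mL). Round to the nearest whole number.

Vt = flow × Ti = 0.8 L/s × 0.72 s × 1000 mL/L = 576.0 mL.
R = (PIP − Pplat)/V̇ = (24.8 − 16.4) / 0.8 = 8.4/0.8 = 10.5 cmH2O·s/L.
C = Vt/(Pplat − PEEP) = 576.0 / (16.4 − 7) = 576.0/9.4 = 61.277 mL/cmH2O.
τ = R × C = 10.5 × 0.06128 L/cmH2O = 0.6434 s.
Fraction remaining = e^(−Te/τ) = e^(−1.42/0.6434) = 0.11.
Trapped volume = 576.0 × 0.11 = 63.36 mL.

63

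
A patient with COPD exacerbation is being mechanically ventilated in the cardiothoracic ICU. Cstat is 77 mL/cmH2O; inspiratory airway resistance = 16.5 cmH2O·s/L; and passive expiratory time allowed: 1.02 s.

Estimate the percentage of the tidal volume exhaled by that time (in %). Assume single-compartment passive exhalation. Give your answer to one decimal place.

55.2

τ = R × C = 16.5 × 77 mL/cmH2O = 16.5 × 0.077 L/cmH2O = 1.271 s.
Passive exhalation: V(t)/V₀ = e^(−t/τ) = e^(−1.02/1.271) = 0.4482.
Fraction exhaled = 1 − 0.4482 = 0.5518 → 55.18%.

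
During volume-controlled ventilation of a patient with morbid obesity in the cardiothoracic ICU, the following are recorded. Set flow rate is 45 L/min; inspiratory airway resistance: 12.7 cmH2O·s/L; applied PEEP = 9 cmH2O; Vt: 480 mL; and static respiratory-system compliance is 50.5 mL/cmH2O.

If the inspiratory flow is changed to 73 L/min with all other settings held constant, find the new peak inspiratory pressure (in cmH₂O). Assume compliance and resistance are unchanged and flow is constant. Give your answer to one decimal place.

34.0

Flow: 45 L/min ÷ 60 = 0.75 L/s.
New flow: 73 L/min ÷ 60 = 1.2167 L/s.
PIP = Vt/C + R·V̇ + PEEP (constant-flow equation of motion).
Only the resistive term changes: ΔPIP = R × ΔV̇ = 12.7 × (1.2167 − 0.75) = 12.7 × 0.4667 = 5.927 cmH2O.
Original PIP = 480/50.5 + 12.7×0.75 + 9 = 28.03 cmH2O; new PIP = 28.03 + (5.927) = 33.957 cmH2O.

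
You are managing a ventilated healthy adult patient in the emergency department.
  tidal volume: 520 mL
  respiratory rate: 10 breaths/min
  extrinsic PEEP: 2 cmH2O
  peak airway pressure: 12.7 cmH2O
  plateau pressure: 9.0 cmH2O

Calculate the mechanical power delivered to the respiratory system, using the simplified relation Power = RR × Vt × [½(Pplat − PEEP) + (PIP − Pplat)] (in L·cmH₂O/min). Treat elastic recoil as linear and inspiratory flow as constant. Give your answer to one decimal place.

Per-breath work = Vt × [½(Pplat−PEEP) + (PIP−Pplat)] = 0.520 × [0.5×7.0 + 3.7] = 0.520 × 7.2 = 3.744 L·cmH2O.
Power = 10 × 3.744 = 37.44 L·cmH2O/min.

37.4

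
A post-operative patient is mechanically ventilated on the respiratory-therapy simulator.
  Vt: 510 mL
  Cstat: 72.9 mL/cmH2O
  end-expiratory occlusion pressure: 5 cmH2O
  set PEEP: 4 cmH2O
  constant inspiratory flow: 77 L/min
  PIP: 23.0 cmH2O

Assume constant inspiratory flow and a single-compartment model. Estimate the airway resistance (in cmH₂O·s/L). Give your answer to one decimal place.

8.6

Flow: 77 L/min ÷ 60 = 1.2833 L/s.
Total PEEP = 5 cmH2O (set 4 + intrinsic 1); this is the baseline alveolar pressure.
Equation of motion (constant flow): PIP = Vt/C + R·V̇ + PEEP.
R·V̇ = PIP − Vt/C − PEEP = 23.0 − 510/72.9 − 5 = 23.0 − 6.996 − 5 = 11.004 cmH2O.
R = 11.004 / 1.2833 = 8.575 cmH2O·s/L.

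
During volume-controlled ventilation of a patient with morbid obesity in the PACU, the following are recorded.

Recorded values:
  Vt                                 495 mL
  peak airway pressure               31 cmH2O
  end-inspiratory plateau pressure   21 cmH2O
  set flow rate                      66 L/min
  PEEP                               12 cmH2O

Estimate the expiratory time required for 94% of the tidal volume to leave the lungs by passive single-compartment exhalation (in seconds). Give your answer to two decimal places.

1.41

Flow: 66 L/min ÷ 60 = 1.1 L/s.
R = (PIP − Pplat)/V̇ = (31 − 21) / 1.1 = 10.0/1.1 = 9.091 cmH2O·s/L.
C = Vt/(Pplat − PEEP) = 495.0 / (21 − 12) = 495.0/9.0 = 55.0 mL/cmH2O.
τ = R × C = 9.091 × 0.055 L/cmH2O = 0.5 s.
t = −τ·ln(1 − 0.94) = −0.5·ln(0.06) = 1.407 s.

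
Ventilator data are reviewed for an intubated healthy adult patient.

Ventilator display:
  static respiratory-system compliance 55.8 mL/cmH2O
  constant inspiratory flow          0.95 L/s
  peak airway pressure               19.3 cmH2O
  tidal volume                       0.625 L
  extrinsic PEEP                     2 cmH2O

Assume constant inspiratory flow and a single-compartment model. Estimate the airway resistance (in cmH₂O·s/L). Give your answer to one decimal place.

6.4

Equation of motion (constant flow): PIP = Vt/C + R·V̇ + PEEP.
R·V̇ = PIP − Vt/C − PEEP = 19.3 − 625/55.8 − 2 = 19.3 − 11.201 − 2 = 6.099 cmH2O.
R = 6.099 / 0.95 = 6.42 cmH2O·s/L.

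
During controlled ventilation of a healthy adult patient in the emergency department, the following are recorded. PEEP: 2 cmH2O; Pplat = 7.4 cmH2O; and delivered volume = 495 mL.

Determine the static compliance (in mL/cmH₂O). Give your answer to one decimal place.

Cstat = Vt / (Pplat − PEEP) = 495 / (7.4 − 2) = 495 / 5.4 = 91.667 mL/cmH2O.

91.7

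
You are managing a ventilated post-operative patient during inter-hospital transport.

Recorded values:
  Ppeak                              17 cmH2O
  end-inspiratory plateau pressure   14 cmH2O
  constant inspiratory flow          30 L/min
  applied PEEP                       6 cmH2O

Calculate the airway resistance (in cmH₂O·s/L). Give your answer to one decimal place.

6.0

Flow: 30 L/min ÷ 60 = 0.5 L/s.
Raw = (PIP − Pplat) / flow = (17 − 14) / 0.5 = 3.0 / 0.5 = 6.0 cmH2O·s/L.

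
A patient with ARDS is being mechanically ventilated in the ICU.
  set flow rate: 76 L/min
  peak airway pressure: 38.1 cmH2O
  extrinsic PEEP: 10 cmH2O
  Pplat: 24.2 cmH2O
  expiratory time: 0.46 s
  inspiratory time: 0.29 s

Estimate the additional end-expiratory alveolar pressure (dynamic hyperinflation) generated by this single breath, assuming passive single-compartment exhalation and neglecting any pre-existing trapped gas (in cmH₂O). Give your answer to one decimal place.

Flow: 76 L/min ÷ 60 = 1.2667 L/s.
Vt = flow × Ti = 1.2667 L/s × 0.29 s × 1000 mL/L = 367.34 mL.
R = (PIP − Pplat)/V̇ = (38.1 − 24.2) / 1.2667 = 13.9/1.2667 = 10.973 cmH2O·s/L.
C = Vt/(Pplat − PEEP) = 367.34 / (24.2 − 10) = 367.34/14.2 = 25.869 mL/cmH2O.
τ = R × C = 10.973 × 0.02587 L/cmH2O = 0.2839 s.
Fraction remaining = e^(−Te/τ) = e^(−0.46/0.2839) = 0.1978; trapped volume = 367.34 × 0.1978 = 72.66 mL.
Additional alveolar pressure from trapping ≈ V_trapped / C = 72.66 / 25.869 = 2.809 cmH2O.

2.8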